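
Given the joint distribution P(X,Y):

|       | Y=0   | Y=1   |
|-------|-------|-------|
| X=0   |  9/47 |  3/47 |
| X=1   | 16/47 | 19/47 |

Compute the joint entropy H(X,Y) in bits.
1.7675 bits

H(X,Y) = -Σ_{x,y} P(x,y) log₂ P(x,y). Per-cell terms -P(x,y)·log₂P(x,y):
  X=0: 0.45664, 0.25338
  X=1: 0.52922, 0.52822
Sum of the 4 terms: H(X,Y) = 1.7675 bits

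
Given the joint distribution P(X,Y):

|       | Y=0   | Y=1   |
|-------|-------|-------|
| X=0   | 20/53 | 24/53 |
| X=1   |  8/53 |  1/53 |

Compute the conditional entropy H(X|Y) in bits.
0.5703 bits

H(X|Y) = H(X,Y) - H(Y)

H(X,Y) = -Σ_{x,y} P(x,y) log₂ P(x,y). Per-cell terms -P(x,y)·log₂P(x,y):
  X=0: 0.53056, 0.51757
  X=1: 0.41176, 0.10807
Sum of the 4 terms: H(X,Y) = 1.5680 bits

Marginal of Y (column sums):
  P(Y=0) = 20/53 + 8/53 = 28/53
  P(Y=1) = 24/53 + 1/53 = 25/53
H(Y) = -[(28/53)·log₂(28/53) + (25/53)·log₂(25/53)]
  = 0.48634 + 0.51135 = 0.9977 bits

H(X|Y) = H(X,Y) - H(Y) = 1.5680 - 0.9977 = 0.5703 bits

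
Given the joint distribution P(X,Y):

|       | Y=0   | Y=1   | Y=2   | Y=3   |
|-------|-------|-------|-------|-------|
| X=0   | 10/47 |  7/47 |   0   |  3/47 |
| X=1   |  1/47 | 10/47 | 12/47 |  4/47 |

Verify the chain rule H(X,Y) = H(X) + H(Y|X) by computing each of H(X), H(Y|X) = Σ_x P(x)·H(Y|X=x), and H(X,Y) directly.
H(X) = 0.9839 bits, H(Y|X) = 1.5523 bits, H(X,Y) = 2.5362 bits

Marginal of X (row sums):
  P(X=0) = 10/47 + 7/47 + 0 + 3/47 = 20/47
  P(X=1) = 1/47 + 10/47 + 12/47 + 4/47 = 27/47
H(X) = -[(20/47)·log₂(20/47) + (27/47)·log₂(27/47)]
  = 0.52454 + 0.45940 = 0.9839 bits

H(Y|X) = Σ_x P(x)·H(Y|X=x):
  X=0: P(X=0) = 20/47, P(Y|X=0) = (1/2, 7/20, 0, 3/20) → H(Y|X=0) = 1.44065
  X=1: P(X=1) = 27/47, P(Y|X=1) = (1/27, 10/27, 4/9, 4/27) → H(Y|X=1) = 1.63493
H(Y|X) = (20/47)·1.44065 + (27/47)·1.63493 = 1.5523 bits

H(X,Y) = -Σ_{x,y} P(x,y) log₂ P(x,y). Per-cell terms -P(x,y)·log₂P(x,y):
  X=0: 0.47503, 0.40916, 0.00000, 0.25338
  X=1: 0.11818, 0.47503, 0.50288, 0.30252
  (cells with P = 0 contribute 0)
Sum of the 8 terms: H(X,Y) = 2.5362 bits

Chain rule check:
  H(X) + H(Y|X) = 0.9839 + 1.5523 = 2.5362 bits
  H(X,Y) = 2.5362 bits
✓ Chain rule verified.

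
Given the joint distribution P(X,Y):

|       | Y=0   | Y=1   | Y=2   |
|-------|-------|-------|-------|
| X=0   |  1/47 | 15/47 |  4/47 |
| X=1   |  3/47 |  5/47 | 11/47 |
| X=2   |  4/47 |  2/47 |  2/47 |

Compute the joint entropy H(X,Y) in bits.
2.7243 bits

H(X,Y) = -Σ_{x,y} P(x,y) log₂ P(x,y). Per-cell terms -P(x,y)·log₂P(x,y):
  X=0: 0.11818, 0.52586, 0.30252
  X=1: 0.25338, 0.34390, 0.49036
  X=2: 0.30252, 0.19381, 0.19381
Sum of the 9 terms: H(X,Y) = 2.7243 bits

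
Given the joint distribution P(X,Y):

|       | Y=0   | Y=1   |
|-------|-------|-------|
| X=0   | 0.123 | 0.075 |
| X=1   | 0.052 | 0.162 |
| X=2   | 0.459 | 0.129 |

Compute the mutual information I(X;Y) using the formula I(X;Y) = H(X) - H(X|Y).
0.1405 bits

I(X;Y) = H(X) - H(X|Y)

Marginal of X (row sums):
  P(X=0) = 0.123 + 0.075 = 0.198
  P(X=1) = 0.052 + 0.162 = 0.214
  P(X=2) = 0.459 + 0.129 = 0.588
H(X) = -[0.198·log₂(0.198) + 0.214·log₂(0.214) + 0.588·log₂(0.588)]
  = 0.462613 + 0.476004 + 0.450474 = 1.38909 bits

Marginal of Y (column sums):
  P(Y=0) = 0.123 + 0.052 + 0.459 = 0.634
  P(Y=1) = 0.075 + 0.162 + 0.129 = 0.366
H(X|Y) = Σ_y P(y)·H(X|Y=y):
  Y=0: P(Y=0) = 0.634, P(X|Y=0) = (123/634, 26/317, 459/634) → H(X|Y=0) = 1.092265
  Y=1: P(Y=1) = 0.366, P(X|Y=1) = (25/122, 27/61, 43/122) → H(X|Y=1) = 1.519346
H(X|Y) = 0.634·1.092265 + 0.366·1.519346 = 1.24858 bits

I(X;Y) = H(X) - H(X|Y) = 1.38909 - 1.24858 = 0.1405 bits

Cross-check via I(X;Y) = H(X) + H(Y) - H(X,Y): computing H(Y) from the column sums and H(X,Y) from the 6 cells in the same way gives H(Y) = 0.94755 bits and H(X,Y) = 2.19613 bits, so
I(X;Y) = 1.38909 + 0.94755 - 2.19613 = 0.1405 bits ✓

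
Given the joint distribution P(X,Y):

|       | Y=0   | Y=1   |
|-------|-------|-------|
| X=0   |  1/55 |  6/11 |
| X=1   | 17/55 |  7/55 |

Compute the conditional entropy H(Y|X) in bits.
0.4959 bits

H(Y|X) = H(X,Y) - H(X)

H(X,Y) = -Σ_{x,y} P(x,y) log₂ P(x,y). Per-cell terms -P(x,y)·log₂P(x,y):
  X=0: 0.1051, 0.4770
  X=1: 0.5236, 0.3785
Sum of the 4 terms: H(X,Y) = 1.4842 bits

Marginal of X (row sums):
  P(X=0) = 1/55 + 6/11 = 31/55
  P(X=1) = 17/55 + 7/55 = 24/55
H(X) = -[(31/55)·log₂(31/55) + (24/55)·log₂(24/55)]
  = 0.4662 + 0.5221 = 0.9883 bits

H(Y|X) = H(X,Y) - H(X) = 1.4842 - 0.9883 = 0.4959 bits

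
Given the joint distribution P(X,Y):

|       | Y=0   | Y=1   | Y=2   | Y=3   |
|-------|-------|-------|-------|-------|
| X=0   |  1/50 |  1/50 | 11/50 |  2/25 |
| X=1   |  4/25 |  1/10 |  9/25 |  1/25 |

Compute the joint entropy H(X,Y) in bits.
2.4694 bits

H(X,Y) = -Σ_{x,y} P(x,y) log₂ P(x,y). Per-cell terms -P(x,y)·log₂P(x,y):
  X=0: 0.11288, 0.11288, 0.48057, 0.29151
  X=1: 0.42302, 0.33219, 0.53062, 0.18575
Sum of the 8 terms: H(X,Y) = 2.4694 bits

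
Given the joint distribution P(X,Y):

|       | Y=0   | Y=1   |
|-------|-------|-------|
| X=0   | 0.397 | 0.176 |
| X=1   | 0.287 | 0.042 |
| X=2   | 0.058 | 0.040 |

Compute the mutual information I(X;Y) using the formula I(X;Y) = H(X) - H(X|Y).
0.0369 bits

I(X;Y) = H(X) - H(X|Y)

Marginal of X (row sums):
  P(X=0) = 0.397 + 0.176 = 0.573
  P(X=1) = 0.287 + 0.042 = 0.329
  P(X=2) = 0.058 + 0.040 = 0.098
H(X) = -[0.573·log₂(0.573) + 0.329·log₂(0.329) + 0.098·log₂(0.098)]
  = 0.46034 + 0.52766 + 0.32841 = 1.3164 bits

Marginal of Y (column sums):
  P(Y=0) = 0.397 + 0.287 + 0.058 = 0.742
  P(Y=1) = 0.176 + 0.042 + 0.040 = 0.258
H(X|Y) = Σ_y P(y)·H(X|Y=y):
  Y=0: P(Y=0) = 0.742, P(X|Y=0) = (397/742, 41/106, 29/371) → H(X|Y=0) = 1.30025
  Y=1: P(Y=1) = 0.258, P(X|Y=1) = (88/129, 7/43, 20/129) → H(X|Y=1) = 1.21970
H(X|Y) = 0.742·1.30025 + 0.258·1.21970 = 1.2795 bits

I(X;Y) = H(X) - H(X|Y) = 1.3164 - 1.2795 = 0.0369 bits

Cross-check via I(X;Y) = H(X) + H(Y) - H(X,Y): computing H(Y) from the column sums and H(X,Y) from the 6 cells in the same way gives H(Y) = 0.8237 bits and H(X,Y) = 2.1032 bits, so
I(X;Y) = 1.3164 + 0.8237 - 2.1032 = 0.0369 bits ✓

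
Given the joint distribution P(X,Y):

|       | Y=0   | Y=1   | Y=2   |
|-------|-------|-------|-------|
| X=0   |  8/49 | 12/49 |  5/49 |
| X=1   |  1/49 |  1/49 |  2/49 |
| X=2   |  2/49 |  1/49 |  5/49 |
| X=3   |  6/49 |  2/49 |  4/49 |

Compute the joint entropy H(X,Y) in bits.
3.1709 bits

H(X,Y) = -Σ_{x,y} P(x,y) log₂ P(x,y). Per-cell terms -P(x,y)·log₂P(x,y):
  X=0: 0.42689, 0.49708, 0.33600
  X=1: 0.11459, 0.11459, 0.18836
  X=2: 0.18836, 0.11459, 0.33600
  X=3: 0.37099, 0.18836, 0.29508
Sum of the 12 terms: H(X,Y) = 3.1709 bits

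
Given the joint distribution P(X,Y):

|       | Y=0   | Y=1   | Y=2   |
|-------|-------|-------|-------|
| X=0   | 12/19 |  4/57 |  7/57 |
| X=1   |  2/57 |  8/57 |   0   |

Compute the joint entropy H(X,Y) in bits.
1.6264 bits

H(X,Y) = -Σ_{x,y} P(x,y) log₂ P(x,y). Per-cell terms -P(x,y)·log₂P(x,y):
  X=0: 0.41871, 0.26897, 0.37156
  X=1: 0.16958, 0.39760, 0.00000
  (cells with P = 0 contribute 0)
Sum of the 6 terms: H(X,Y) = 1.6264 bits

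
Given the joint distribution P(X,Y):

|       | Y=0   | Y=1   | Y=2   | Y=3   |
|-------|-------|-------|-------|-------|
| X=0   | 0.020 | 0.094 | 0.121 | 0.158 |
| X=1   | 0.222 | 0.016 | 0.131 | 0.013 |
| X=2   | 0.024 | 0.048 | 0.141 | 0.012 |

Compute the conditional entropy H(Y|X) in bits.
1.5363 bits

H(Y|X) = H(X,Y) - H(X)

H(X,Y) = -Σ_{x,y} P(x,y) log₂ P(x,y). Per-cell terms -P(x,y)·log₂P(x,y):
  X=0: 0.1129, 0.3207, 0.3687, 0.4206
  X=1: 0.4820, 0.0955, 0.3841, 0.0814
  X=2: 0.1291, 0.2103, 0.3985, 0.0766
Sum of the 12 terms: H(X,Y) = 3.0804 bits

Marginal of X (row sums):
  P(X=0) = 0.020 + 0.094 + 0.121 + 0.158 = 0.393
  P(X=1) = 0.222 + 0.016 + 0.131 + 0.013 = 0.382
  P(X=2) = 0.024 + 0.048 + 0.141 + 0.012 = 0.225
H(X) = -[0.393·log₂(0.393) + 0.382·log₂(0.382) + 0.225·log₂(0.225)]
  = 0.5295 + 0.5304 + 0.4842 = 1.5441 bits

H(Y|X) = H(X,Y) - H(X) = 3.0804 - 1.5441 = 1.5363 bits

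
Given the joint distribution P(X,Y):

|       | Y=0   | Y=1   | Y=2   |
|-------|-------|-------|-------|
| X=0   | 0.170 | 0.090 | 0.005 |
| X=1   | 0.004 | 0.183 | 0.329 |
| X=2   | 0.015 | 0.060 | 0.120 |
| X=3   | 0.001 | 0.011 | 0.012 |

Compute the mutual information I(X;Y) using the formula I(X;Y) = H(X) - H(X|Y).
0.4345 bits

I(X;Y) = H(X) - H(X|Y)

Marginal of X (row sums):
  P(X=0) = 0.170 + 0.090 + 0.005 = 0.265
  P(X=1) = 0.004 + 0.183 + 0.329 = 0.516
  P(X=2) = 0.015 + 0.060 + 0.120 = 0.195
  P(X=3) = 0.001 + 0.011 + 0.012 = 0.024
H(X) = -[0.265·log₂(0.265) + 0.516·log₂(0.516) + 0.195·log₂(0.195) + 0.024·log₂(0.024)]
  = 0.507723 + 0.492551 + 0.459899 + 0.129140 = 1.58931 bits

Marginal of Y (column sums):
  P(Y=0) = 0.170 + 0.004 + 0.015 + 0.001 = 0.190
  P(Y=1) = 0.090 + 0.183 + 0.060 + 0.011 = 0.344
  P(Y=2) = 0.005 + 0.329 + 0.120 + 0.012 = 0.466
H(X|Y) = Σ_y P(y)·H(X|Y=y):
  Y=0: P(Y=0) = 0.190, P(X|Y=0) = (17/19, 2/95, 3/38, 1/190) → H(X|Y=0) = 0.589857
  Y=1: P(Y=1) = 0.344, P(X|Y=1) = (45/172, 183/344, 15/86, 11/344) → H(X|Y=1) = 1.588744
  Y=2: P(Y=2) = 0.466, P(X|Y=2) = (5/466, 329/466, 60/233, 6/233) → H(X|Y=2) = 1.064754
H(X|Y) = 0.190·0.589857 + 0.344·1.588744 + 0.466·1.064754 = 1.15478 bits

I(X;Y) = H(X) - H(X|Y) = 1.58931 - 1.15478 = 0.4345 bits

Cross-check via I(X;Y) = H(X) + H(Y) - H(X,Y): computing H(Y) from the column sums and H(X,Y) from the 12 cells in the same way gives H(Y) = 1.49817 bits and H(X,Y) = 2.65294 bits, so
I(X;Y) = 1.58931 + 1.49817 - 2.65294 = 0.4345 bits ✓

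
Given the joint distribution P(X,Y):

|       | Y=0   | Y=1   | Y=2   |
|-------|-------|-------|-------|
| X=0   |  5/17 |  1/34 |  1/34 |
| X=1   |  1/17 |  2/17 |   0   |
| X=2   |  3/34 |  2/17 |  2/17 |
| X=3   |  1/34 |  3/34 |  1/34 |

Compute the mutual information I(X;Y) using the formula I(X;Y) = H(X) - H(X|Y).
0.3230 bits

I(X;Y) = H(X) - H(X|Y)

Marginal of X (row sums):
  P(X=0) = 5/17 + 1/34 + 1/34 = 6/17
  P(X=1) = 1/17 + 2/17 + 0 = 3/17
  P(X=2) = 3/34 + 2/17 + 2/17 = 11/34
  P(X=3) = 1/34 + 3/34 + 1/34 = 5/34
H(X) = -[(6/17)·log₂(6/17) + (3/17)·log₂(3/17) + (11/34)·log₂(11/34) + (5/34)·log₂(5/34)]
  = 0.530294 + 0.441618 + 0.526716 + 0.406696 = 1.90532 bits

Marginal of Y (column sums):
  P(Y=0) = 5/17 + 1/17 + 3/34 + 1/34 = 8/17
  P(Y=1) = 1/34 + 2/17 + 2/17 + 3/34 = 6/17
  P(Y=2) = 1/34 + 0 + 2/17 + 1/34 = 3/17
H(X|Y) = Σ_y P(y)·H(X|Y=y):
  Y=0: P(Y=0) = 8/17, P(X|Y=0) = (5/8, 1/8, 3/16, 1/16) → H(X|Y=0) = 1.501614
  Y=1: P(Y=1) = 6/17, P(X|Y=1) = (1/12, 1/3, 1/3, 1/4) → H(X|Y=1) = 1.855389
  Y=2: P(Y=2) = 3/17, P(X|Y=2) = (1/6, 0, 2/3, 1/6) → H(X|Y=2) = 1.251629
H(X|Y) = (8/17)·1.501614 + (6/17)·1.855389 + (3/17)·1.251629 = 1.58236 bits

I(X;Y) = H(X) - H(X|Y) = 1.90532 - 1.58236 = 0.3230 bits

Cross-check via I(X;Y) = H(X) + H(Y) - H(X,Y): computing H(Y) from the column sums and H(X,Y) from the 12 cells in the same way gives H(Y) = 1.48366 bits and H(X,Y) = 3.06602 bits, so
I(X;Y) = 1.90532 + 1.48366 - 3.06602 = 0.3230 bits ✓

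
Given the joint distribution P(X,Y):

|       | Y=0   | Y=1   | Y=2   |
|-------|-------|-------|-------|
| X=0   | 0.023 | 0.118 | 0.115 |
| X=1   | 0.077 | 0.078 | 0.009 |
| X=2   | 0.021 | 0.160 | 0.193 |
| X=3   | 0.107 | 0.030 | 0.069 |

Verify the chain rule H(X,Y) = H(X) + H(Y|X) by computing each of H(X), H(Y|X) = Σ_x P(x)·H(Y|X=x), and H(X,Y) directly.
H(X) = 1.9312 bits, H(Y|X) = 1.3107 bits, H(X,Y) = 3.2419 bits

Marginal of X (row sums):
  P(X=0) = 0.023 + 0.118 + 0.115 = 0.256
  P(X=1) = 0.077 + 0.078 + 0.009 = 0.164
  P(X=2) = 0.021 + 0.160 + 0.193 = 0.374
  P(X=3) = 0.107 + 0.030 + 0.069 = 0.206
H(X) = -[0.256·log₂(0.256) + 0.164·log₂(0.164) + 0.374·log₂(0.374) + 0.206·log₂(0.206)]
  = 0.50324 + 0.42775 + 0.53066 + 0.46953 = 1.9312 bits

H(Y|X) = Σ_x P(x)·H(Y|X=x):
  X=0: P(X=0) = 0.256, P(Y|X=0) = (23/256, 59/128, 115/256) → H(Y|X=0) = 1.34600
  X=1: P(X=1) = 0.164, P(Y|X=1) = (77/164, 39/82, 9/164) → H(Y|X=1) = 1.25186
  X=2: P(X=2) = 0.374, P(Y|X=2) = (21/374, 80/187, 193/374) → H(Y|X=2) = 1.24986
  X=3: P(X=3) = 0.206, P(Y|X=3) = (107/206, 15/103, 69/206) → H(Y|X=3) = 1.42421
H(Y|X) = 0.256·1.34600 + 0.164·1.25186 + 0.374·1.24986 + 0.206·1.42421 = 1.3107 bits

H(X,Y) = -Σ_{x,y} P(x,y) log₂ P(x,y). Per-cell terms -P(x,y)·log₂P(x,y):
  X=0: 0.12517, 0.36381, 0.35883
  X=1: 0.28482, 0.28707, 0.06116
  X=2: 0.11704, 0.42302, 0.45805
  X=3: 0.34500, 0.15177, 0.26615
Sum of the 12 terms: H(X,Y) = 3.2419 bits

Chain rule check:
  H(X) + H(Y|X) = 1.9312 + 1.3107 = 3.2419 bits
  H(X,Y) = 3.2419 bits
✓ Chain rule verified.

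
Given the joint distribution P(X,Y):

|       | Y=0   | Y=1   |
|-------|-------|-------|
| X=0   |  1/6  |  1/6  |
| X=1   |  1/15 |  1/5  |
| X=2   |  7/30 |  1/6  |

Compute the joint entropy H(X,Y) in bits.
2.5072 bits

H(X,Y) = -Σ_{x,y} P(x,y) log₂ P(x,y). Per-cell terms -P(x,y)·log₂P(x,y):
  X=0: 0.4308, 0.4308
  X=1: 0.2605, 0.4644
  X=2: 0.4899, 0.4308
Sum of the 6 terms: H(X,Y) = 2.5072 bits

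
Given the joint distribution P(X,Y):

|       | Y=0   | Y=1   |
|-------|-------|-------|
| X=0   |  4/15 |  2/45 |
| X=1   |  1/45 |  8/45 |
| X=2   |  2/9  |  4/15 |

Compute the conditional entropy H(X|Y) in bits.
1.2642 bits

H(X|Y) = H(X,Y) - H(Y)

H(X,Y) = -Σ_{x,y} P(x,y) log₂ P(x,y). Per-cell terms -P(x,y)·log₂P(x,y):
  X=0: 0.5085042, 0.1996379
  X=1: 0.1220412, 0.4429961
  X=2: 0.4822056, 0.5085042
Sum of the 6 terms: H(X,Y) = 2.263889 bits

Marginal of Y (column sums):
  P(Y=0) = 4/15 + 1/45 + 2/9 = 23/45
  P(Y=1) = 2/45 + 8/45 + 4/15 = 22/45
H(Y) = -[(23/45)·log₂(23/45) + (22/45)·log₂(22/45)]
  = 0.4949044 + 0.5047394 = 0.999644 bits

H(X|Y) = H(X,Y) - H(Y) = 2.263889 - 0.999644 = 1.2642 bits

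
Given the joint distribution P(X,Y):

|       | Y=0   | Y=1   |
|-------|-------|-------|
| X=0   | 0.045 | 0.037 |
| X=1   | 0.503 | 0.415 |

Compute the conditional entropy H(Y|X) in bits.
0.9933 bits

H(Y|X) = H(X,Y) - H(X)

H(X,Y) = -Σ_{x,y} P(x,y) log₂ P(x,y). Per-cell terms -P(x,y)·log₂P(x,y):
  X=0: 0.20133, 0.17598
  X=1: 0.49866, 0.52656
Sum of the 4 terms: H(X,Y) = 1.4025 bits

Marginal of X (row sums):
  P(X=0) = 0.045 + 0.037 = 0.082
  P(X=1) = 0.503 + 0.415 = 0.918
H(X) = -[0.082·log₂(0.082) + 0.918·log₂(0.918)]
  = 0.29588 + 0.11331 = 0.4092 bits

H(Y|X) = H(X,Y) - H(X) = 1.4025 - 0.4092 = 0.9933 bits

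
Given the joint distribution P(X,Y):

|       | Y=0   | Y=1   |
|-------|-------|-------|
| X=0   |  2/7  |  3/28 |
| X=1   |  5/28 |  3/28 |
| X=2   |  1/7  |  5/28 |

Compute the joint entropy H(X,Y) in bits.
2.4956 bits

H(X,Y) = -Σ_{x,y} P(x,y) log₂ P(x,y). Per-cell terms -P(x,y)·log₂P(x,y):
  X=0: 0.51639, 0.34526
  X=1: 0.44383, 0.34526
  X=2: 0.40105, 0.44383
Sum of the 6 terms: H(X,Y) = 2.4956 bits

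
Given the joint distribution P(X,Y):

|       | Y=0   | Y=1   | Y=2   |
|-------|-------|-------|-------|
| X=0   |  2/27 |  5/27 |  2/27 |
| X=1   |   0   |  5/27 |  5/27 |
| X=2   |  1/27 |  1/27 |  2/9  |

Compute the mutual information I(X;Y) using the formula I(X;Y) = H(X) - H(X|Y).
0.2244 bits

I(X;Y) = H(X) - H(X|Y)

Marginal of X (row sums):
  P(X=0) = 2/27 + 5/27 + 2/27 = 1/3
  P(X=1) = 0 + 5/27 + 5/27 = 10/27
  P(X=2) = 1/27 + 1/27 + 2/9 = 8/27
H(X) = -[(1/3)·log₂(1/3) + (10/27)·log₂(10/27) + (8/27)·log₂(8/27)]
  = 0.528321 + 0.530726 + 0.519967 = 1.57901 bits

Marginal of Y (column sums):
  P(Y=0) = 2/27 + 0 + 1/27 = 1/9
  P(Y=1) = 5/27 + 5/27 + 1/27 = 11/27
  P(Y=2) = 2/27 + 5/27 + 2/9 = 13/27
H(X|Y) = Σ_y P(y)·H(X|Y=y):
  Y=0: P(Y=0) = 1/9, P(X|Y=0) = (2/3, 0, 1/3) → H(X|Y=0) = 0.918296
  Y=1: P(Y=1) = 11/27, P(X|Y=1) = (5/11, 5/11, 1/11) → H(X|Y=1) = 1.348588
  Y=2: P(Y=2) = 13/27, P(X|Y=2) = (2/13, 5/13, 6/13) → H(X|Y=2) = 1.460485
H(X|Y) = (1/9)·0.918296 + (11/27)·1.348588 + (13/27)·1.460485 = 1.35465 bits

I(X;Y) = H(X) - H(X|Y) = 1.57901 - 1.35465 = 0.2244 bits

Cross-check via I(X;Y) = H(X) + H(Y) - H(X,Y): computing H(Y) from the column sums and H(X,Y) from the 9 cells in the same way gives H(Y) = 1.38769 bits and H(X,Y) = 2.74234 bits, so
I(X;Y) = 1.57901 + 1.38769 - 2.74234 = 0.2244 bits ✓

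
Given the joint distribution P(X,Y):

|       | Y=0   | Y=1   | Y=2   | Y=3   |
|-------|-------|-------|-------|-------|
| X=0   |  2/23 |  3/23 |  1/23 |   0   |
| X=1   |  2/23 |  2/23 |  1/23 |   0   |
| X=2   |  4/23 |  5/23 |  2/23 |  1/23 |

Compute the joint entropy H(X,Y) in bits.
3.1164 bits

H(X,Y) = -Σ_{x,y} P(x,y) log₂ P(x,y). Per-cell terms -P(x,y)·log₂P(x,y):
  X=0: 0.30640, 0.38330, 0.19668, 0.00000
  X=1: 0.30640, 0.30640, 0.19668, 0.00000
  X=2: 0.43888, 0.47862, 0.30640, 0.19668
  (cells with P = 0 contribute 0)
Sum of the 12 terms: H(X,Y) = 3.1164 bits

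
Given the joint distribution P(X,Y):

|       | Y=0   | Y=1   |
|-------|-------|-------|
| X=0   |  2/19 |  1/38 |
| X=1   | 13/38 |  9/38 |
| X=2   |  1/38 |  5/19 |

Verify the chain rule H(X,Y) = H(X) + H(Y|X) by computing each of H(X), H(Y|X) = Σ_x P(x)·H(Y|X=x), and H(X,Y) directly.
H(X) = 1.3592 bits, H(Y|X) = 0.7873 bits, H(X,Y) = 2.1465 bits

Marginal of X (row sums):
  P(X=0) = 2/19 + 1/38 = 5/38
  P(X=1) = 13/38 + 9/38 = 11/19
  P(X=2) = 1/38 + 5/19 = 11/38
H(X) = -[(5/38)·log₂(5/38) + (11/19)·log₂(11/19) + (11/38)·log₂(11/38)]
  = 0.3850 + 0.4565 + 0.5177 = 1.3592 bits

H(Y|X) = Σ_x P(x)·H(Y|X=x):
  X=0: P(X=0) = 5/38, P(Y|X=0) = (4/5, 1/5) → H(Y|X=0) = 0.7219
  X=1: P(X=1) = 11/19, P(Y|X=1) = (13/22, 9/22) → H(Y|X=1) = 0.9760
  X=2: P(X=2) = 11/38, P(Y|X=2) = (1/11, 10/11) → H(Y|X=2) = 0.4395
H(Y|X) = (5/38)·0.7219 + (11/19)·0.9760 + (11/38)·0.4395 = 0.7873 bits

H(X,Y) = -Σ_{x,y} P(x,y) log₂ P(x,y). Per-cell terms -P(x,y)·log₂P(x,y):
  X=0: 0.3419, 0.1381
  X=1: 0.5294, 0.4922
  X=2: 0.1381, 0.5068
Sum of the 6 terms: H(X,Y) = 2.1465 bits

Chain rule check:
  H(X) + H(Y|X) = 1.3592 + 0.7873 = 2.1465 bits
  H(X,Y) = 2.1465 bits
✓ Chain rule verified.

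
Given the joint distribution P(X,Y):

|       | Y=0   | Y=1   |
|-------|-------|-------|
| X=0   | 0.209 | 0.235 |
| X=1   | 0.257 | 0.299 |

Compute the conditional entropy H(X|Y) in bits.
0.9909 bits

H(X|Y) = H(X,Y) - H(Y)

H(X,Y) = -Σ_{x,y} P(x,y) log₂ P(x,y). Per-cell terms -P(x,y)·log₂P(x,y):
  X=0: 0.47201, 0.49098
  X=1: 0.50376, 0.52079
Sum of the 4 terms: H(X,Y) = 1.98754 bits

Marginal of Y (column sums):
  P(Y=0) = 0.209 + 0.257 = 0.466
  P(Y=1) = 0.235 + 0.299 = 0.534
H(Y) = -[0.466·log₂(0.466) + 0.534·log₂(0.534)]
  = 0.51334 + 0.48332 = 0.99666 bits

H(X|Y) = H(X,Y) - H(Y) = 1.98754 - 0.99666 = 0.9909 bits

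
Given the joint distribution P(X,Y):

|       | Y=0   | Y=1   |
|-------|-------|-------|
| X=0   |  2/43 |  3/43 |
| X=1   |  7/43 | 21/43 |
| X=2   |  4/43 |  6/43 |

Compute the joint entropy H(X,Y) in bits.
2.1203 bits

H(X,Y) = -Σ_{x,y} P(x,y) log₂ P(x,y). Per-cell terms -P(x,y)·log₂P(x,y):
  X=0: 0.20587, 0.26800
  X=1: 0.42633, 0.50495
  X=2: 0.31872, 0.39646
Sum of the 6 terms: H(X,Y) = 2.1203 bits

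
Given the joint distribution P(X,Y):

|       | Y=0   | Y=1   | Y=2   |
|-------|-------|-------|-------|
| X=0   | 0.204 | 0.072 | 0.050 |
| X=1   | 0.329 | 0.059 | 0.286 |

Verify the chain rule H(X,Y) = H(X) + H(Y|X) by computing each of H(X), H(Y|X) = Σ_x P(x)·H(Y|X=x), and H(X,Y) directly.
H(X) = 0.9108 bits, H(Y|X) = 1.3315 bits, H(X,Y) = 2.2423 bits

Marginal of X (row sums):
  P(X=0) = 0.204 + 0.072 + 0.050 = 0.326
  P(X=1) = 0.329 + 0.059 + 0.286 = 0.674
H(X) = -[0.326·log₂(0.326) + 0.674·log₂(0.674)]
  = 0.5272 + 0.3836 = 0.9108 bits

H(Y|X) = Σ_x P(x)·H(Y|X=x):
  X=0: P(X=0) = 0.326, P(Y|X=0) = (102/163, 36/163, 25/163) → H(Y|X=0) = 1.3193
  X=1: P(X=1) = 0.674, P(Y|X=1) = (329/674, 59/674, 143/337) → H(Y|X=1) = 1.3374
H(Y|X) = 0.326·1.3193 + 0.674·1.3374 = 1.3315 bits

H(X,Y) = -Σ_{x,y} P(x,y) log₂ P(x,y). Per-cell terms -P(x,y)·log₂P(x,y):
  X=0: 0.4678, 0.2733, 0.2161
  X=1: 0.5277, 0.2409, 0.5165
Sum of the 6 terms: H(X,Y) = 2.2423 bits

Chain rule check:
  H(X) + H(Y|X) = 0.9108 + 1.3315 = 2.2423 bits
  H(X,Y) = 2.2423 bits
✓ Chain rule verified.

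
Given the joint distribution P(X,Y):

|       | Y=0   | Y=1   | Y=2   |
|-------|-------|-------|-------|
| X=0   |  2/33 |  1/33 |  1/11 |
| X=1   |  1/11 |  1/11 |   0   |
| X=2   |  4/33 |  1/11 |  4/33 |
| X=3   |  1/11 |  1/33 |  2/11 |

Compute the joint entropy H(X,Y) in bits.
3.3085 bits

H(X,Y) = -Σ_{x,y} P(x,y) log₂ P(x,y). Per-cell terms -P(x,y)·log₂P(x,y):
  X=0: 0.24511, 0.15286, 0.31449
  X=1: 0.31449, 0.31449, 0.00000
  X=2: 0.36902, 0.31449, 0.36902
  X=3: 0.31449, 0.15286, 0.44717
  (cells with P = 0 contribute 0)
Sum of the 12 terms: H(X,Y) = 3.3085 bits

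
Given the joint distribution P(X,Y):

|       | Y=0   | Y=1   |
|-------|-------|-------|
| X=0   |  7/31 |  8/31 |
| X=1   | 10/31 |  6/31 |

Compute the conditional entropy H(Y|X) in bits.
0.9749 bits

H(Y|X) = H(X,Y) - H(X)

H(X,Y) = -Σ_{x,y} P(x,y) log₂ P(x,y). Per-cell terms -P(x,y)·log₂P(x,y):
  X=0: 0.48477, 0.50431
  X=1: 0.52654, 0.45856
Sum of the 4 terms: H(X,Y) = 1.97418 bits

Marginal of X (row sums):
  P(X=0) = 7/31 + 8/31 = 15/31
  P(X=1) = 10/31 + 6/31 = 16/31
H(X) = -[(15/31)·log₂(15/31) + (16/31)·log₂(16/31)]
  = 0.50676 + 0.49249 = 0.99925 bits

H(Y|X) = H(X,Y) - H(X) = 1.97418 - 0.99925 = 0.9749 bits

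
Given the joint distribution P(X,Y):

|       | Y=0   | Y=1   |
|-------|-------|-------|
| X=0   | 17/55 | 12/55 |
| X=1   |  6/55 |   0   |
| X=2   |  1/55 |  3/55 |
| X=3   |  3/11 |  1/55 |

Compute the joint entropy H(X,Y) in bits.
2.3018 bits

H(X,Y) = -Σ_{x,y} P(x,y) log₂ P(x,y). Per-cell terms -P(x,y)·log₂P(x,y):
  X=0: 0.5236, 0.4792
  X=1: 0.3487, 0.0000
  X=2: 0.1051, 0.2289
  X=3: 0.5112, 0.1051
  (cells with P = 0 contribute 0)
Sum of the 8 terms: H(X,Y) = 2.3018 bits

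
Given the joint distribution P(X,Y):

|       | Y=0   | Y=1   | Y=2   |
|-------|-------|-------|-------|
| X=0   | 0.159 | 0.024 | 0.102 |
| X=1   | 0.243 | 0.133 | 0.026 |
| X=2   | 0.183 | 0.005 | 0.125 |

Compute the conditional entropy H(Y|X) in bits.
1.1992 bits

H(Y|X) = H(X,Y) - H(X)

H(X,Y) = -Σ_{x,y} P(x,y) log₂ P(x,y). Per-cell terms -P(x,y)·log₂P(x,y):
  X=0: 0.42181, 0.12914, 0.33592
  X=1: 0.49596, 0.38710, 0.13690
  X=2: 0.44837, 0.03822, 0.37500
Sum of the 9 terms: H(X,Y) = 2.7684 bits

Marginal of X (row sums):
  P(X=0) = 0.159 + 0.024 + 0.102 = 0.285
  P(X=1) = 0.243 + 0.133 + 0.026 = 0.402
  P(X=2) = 0.183 + 0.005 + 0.125 = 0.313
H(X) = -[0.285·log₂(0.285) + 0.402·log₂(0.402) + 0.313·log₂(0.313)]
  = 0.51613 + 0.52852 + 0.52451 = 1.5692 bits

H(Y|X) = H(X,Y) - H(X) = 2.7684 - 1.5692 = 1.1992 bits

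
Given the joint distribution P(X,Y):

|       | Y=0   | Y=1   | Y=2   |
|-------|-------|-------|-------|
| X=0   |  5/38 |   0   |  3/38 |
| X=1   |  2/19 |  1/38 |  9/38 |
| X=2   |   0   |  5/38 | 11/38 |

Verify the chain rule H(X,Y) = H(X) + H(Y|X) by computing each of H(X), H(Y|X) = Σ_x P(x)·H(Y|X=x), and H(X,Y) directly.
H(X) = 1.5294 bits, H(Y|X) = 1.0196 bits, H(X,Y) = 2.5491 bits

Marginal of X (row sums):
  P(X=0) = 5/38 + 0 + 3/38 = 4/19
  P(X=1) = 2/19 + 1/38 + 9/38 = 7/19
  P(X=2) = 0 + 5/38 + 11/38 = 8/19
H(X) = -[(4/19)·log₂(4/19) + (7/19)·log₂(7/19) + (8/19)·log₂(8/19)]
  = 0.473248 + 0.530737 + 0.525443 = 1.5294 bits

H(Y|X) = Σ_x P(x)·H(Y|X=x):
  X=0: P(X=0) = 4/19, P(Y|X=0) = (5/8, 0, 3/8) → H(Y|X=0) = 0.954434
  X=1: P(X=1) = 7/19, P(Y|X=1) = (2/7, 1/14, 9/14) → H(Y|X=1) = 1.198117
  X=2: P(X=2) = 8/19, P(Y|X=2) = (0, 5/16, 11/16) → H(Y|X=2) = 0.896038
H(Y|X) = (4/19)·0.954434 + (7/19)·1.198117 + (8/19)·0.896038 = 1.0196 bits

H(X,Y) = -Σ_{x,y} P(x,y) log₂ P(x,y). Per-cell terms -P(x,y)·log₂P(x,y):
  X=0: 0.385000, 0.000000, 0.289181
  X=1: 0.341887, 0.138103, 0.492158
  X=2: 0.000000, 0.385000, 0.517722
  (cells with P = 0 contribute 0)
Sum of the 9 terms: H(X,Y) = 2.5491 bits

Chain rule check:
  H(X) + H(Y|X) = 1.5294 + 1.0196 = 2.5490 bits
  H(X,Y) = 2.5491 bits
✓ Chain rule verified (Δ = 0.0001 is 4-dp rounding noise: each of the three values was rounded independently).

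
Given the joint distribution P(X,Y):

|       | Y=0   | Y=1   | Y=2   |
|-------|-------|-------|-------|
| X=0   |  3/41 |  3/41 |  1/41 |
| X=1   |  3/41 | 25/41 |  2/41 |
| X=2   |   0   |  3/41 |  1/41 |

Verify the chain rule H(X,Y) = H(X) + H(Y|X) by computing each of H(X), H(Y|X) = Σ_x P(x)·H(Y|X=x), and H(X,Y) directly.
H(X) = 1.0927 bits, H(Y|X) = 0.9205 bits, H(X,Y) = 2.0133 bits

Marginal of X (row sums):
  P(X=0) = 3/41 + 3/41 + 1/41 = 7/41
  P(X=1) = 3/41 + 25/41 + 2/41 = 30/41
  P(X=2) = 0 + 3/41 + 1/41 = 4/41
H(X) = -[(7/41)·log₂(7/41) + (30/41)·log₂(30/41) + (4/41)·log₂(4/41)]
  = 0.435400 + 0.329752 + 0.327566 = 1.0927 bits

H(Y|X) = Σ_x P(x)·H(Y|X=x):
  X=0: P(X=0) = 7/41, P(Y|X=0) = (3/7, 3/7, 1/7) → H(Y|X=0) = 1.448816
  X=1: P(X=1) = 30/41, P(Y|X=1) = (1/10, 5/6, 1/15) → H(Y|X=1) = 0.811848
  X=2: P(X=2) = 4/41, P(Y|X=2) = (0, 3/4, 1/4) → H(Y|X=2) = 0.811278
H(Y|X) = (7/41)·1.448816 + (30/41)·0.811848 + (4/41)·0.811278 = 0.9205 bits

H(X,Y) = -Σ_{x,y} P(x,y) log₂ P(x,y). Per-cell terms -P(x,y)·log₂P(x,y):
  X=0: 0.276043, 0.276043, 0.130672
  X=1: 0.276043, 0.435180, 0.212564
  X=2: 0.000000, 0.276043, 0.130672
  (cells with P = 0 contribute 0)
Sum of the 9 terms: H(X,Y) = 2.0133 bits

Chain rule check:
  H(X) + H(Y|X) = 1.0927 + 0.9205 = 2.0132 bits
  H(X,Y) = 2.0133 bits
✓ Chain rule verified (Δ = 0.0001 is 4-dp rounding noise: each of the three values was rounded independently).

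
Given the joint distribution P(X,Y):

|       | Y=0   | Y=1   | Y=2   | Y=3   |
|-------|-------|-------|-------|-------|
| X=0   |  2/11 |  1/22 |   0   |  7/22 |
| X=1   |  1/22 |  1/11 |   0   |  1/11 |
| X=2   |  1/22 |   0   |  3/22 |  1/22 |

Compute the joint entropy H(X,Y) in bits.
2.8046 bits

H(X,Y) = -Σ_{x,y} P(x,y) log₂ P(x,y). Per-cell terms -P(x,y)·log₂P(x,y):
  X=0: 0.44717, 0.20270, 0.00000, 0.52566
  X=1: 0.20270, 0.31449, 0.00000, 0.31449
  X=2: 0.20270, 0.00000, 0.39197, 0.20270
  (cells with P = 0 contribute 0)
Sum of the 12 terms: H(X,Y) = 2.8046 bits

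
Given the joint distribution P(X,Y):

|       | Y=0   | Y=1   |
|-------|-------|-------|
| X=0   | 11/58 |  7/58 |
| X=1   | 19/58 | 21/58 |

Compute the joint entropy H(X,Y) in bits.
1.8812 bits

H(X,Y) = -Σ_{x,y} P(x,y) log₂ P(x,y). Per-cell terms -P(x,y)·log₂P(x,y):
  X=0: 0.4549, 0.3682
  X=1: 0.5274, 0.5307
Sum of the 4 terms: H(X,Y) = 1.8812 bits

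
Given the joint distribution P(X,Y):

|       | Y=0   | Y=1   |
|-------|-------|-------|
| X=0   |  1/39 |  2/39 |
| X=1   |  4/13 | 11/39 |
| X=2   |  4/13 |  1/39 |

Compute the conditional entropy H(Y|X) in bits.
0.7900 bits

H(Y|X) = H(X,Y) - H(X)

H(X,Y) = -Σ_{x,y} P(x,y) log₂ P(x,y). Per-cell terms -P(x,y)·log₂P(x,y):
  X=0: 0.135523, 0.219764
  X=1: 0.523212, 0.515017
  X=2: 0.523212, 0.135523
Sum of the 6 terms: H(X,Y) = 2.05225 bits

Marginal of X (row sums):
  P(X=0) = 1/39 + 2/39 = 1/13
  P(X=1) = 4/13 + 11/39 = 23/39
  P(X=2) = 4/13 + 1/39 = 1/3
H(X) = -[(1/13)·log₂(1/13) + (23/39)·log₂(23/39) + (1/3)·log₂(1/3)]
  = 0.284649 + 0.449290 + 0.528321 = 1.26226 bits

H(Y|X) = H(X,Y) - H(X) = 2.05225 - 1.26226 = 0.7900 bits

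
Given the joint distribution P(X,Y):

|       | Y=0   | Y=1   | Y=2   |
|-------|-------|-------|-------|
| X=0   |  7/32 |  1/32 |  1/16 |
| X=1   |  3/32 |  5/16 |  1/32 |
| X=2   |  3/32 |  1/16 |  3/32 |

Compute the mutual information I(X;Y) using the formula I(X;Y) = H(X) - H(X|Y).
0.2779 bits

I(X;Y) = H(X) - H(X|Y)

Marginal of X (row sums):
  P(X=0) = 7/32 + 1/32 + 1/16 = 5/16
  P(X=1) = 3/32 + 5/16 + 1/32 = 7/16
  P(X=2) = 3/32 + 1/16 + 3/32 = 1/4
H(X) = -[(5/16)·log₂(5/16) + (7/16)·log₂(7/16) + (1/4)·log₂(1/4)]
  = 0.5244 + 0.5218 + 0.5000 = 1.5462 bits

Marginal of Y (column sums):
  P(Y=0) = 7/32 + 3/32 + 3/32 = 13/32
  P(Y=1) = 1/32 + 5/16 + 1/16 = 13/32
  P(Y=2) = 1/16 + 1/32 + 3/32 = 3/16
H(X|Y) = Σ_y P(y)·H(X|Y=y):
  Y=0: P(Y=0) = 13/32, P(X|Y=0) = (7/13, 3/13, 3/13) → H(X|Y=0) = 1.4573
  Y=1: P(Y=1) = 13/32, P(X|Y=1) = (1/13, 10/13, 2/13) → H(X|Y=1) = 0.9913
  Y=2: P(Y=2) = 3/16, P(X|Y=2) = (1/3, 1/6, 1/2) → H(X|Y=2) = 1.4591
H(X|Y) = (13/32)·1.4573 + (13/32)·0.9913 + (3/16)·1.4591 = 1.2683 bits

I(X;Y) = H(X) - H(X|Y) = 1.5462 - 1.2683 = 0.2779 bits

Cross-check via I(X;Y) = H(X) + H(Y) - H(X,Y): computing H(Y) from the column sums and H(X,Y) from the 9 cells in the same way gives H(Y) = 1.5087 bits and H(X,Y) = 2.7770 bits, so
I(X;Y) = 1.5462 + 1.5087 - 2.7770 = 0.2779 bits ✓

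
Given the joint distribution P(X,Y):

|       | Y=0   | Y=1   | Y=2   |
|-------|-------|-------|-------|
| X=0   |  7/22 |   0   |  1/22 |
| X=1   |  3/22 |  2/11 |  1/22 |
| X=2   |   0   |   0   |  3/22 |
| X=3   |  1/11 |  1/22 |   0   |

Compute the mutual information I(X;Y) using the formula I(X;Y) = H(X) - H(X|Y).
0.6146 bits

I(X;Y) = H(X) - H(X|Y)

Marginal of X (row sums):
  P(X=0) = 7/22 + 0 + 1/22 = 4/11
  P(X=1) = 3/22 + 2/11 + 1/22 = 4/11
  P(X=2) = 0 + 0 + 3/22 = 3/22
  P(X=3) = 1/11 + 1/22 + 0 = 3/22
H(X) = -[(4/11)·log₂(4/11) + (4/11)·log₂(4/11) + (3/22)·log₂(3/22) + (3/22)·log₂(3/22)]
  = 0.5307 + 0.5307 + 0.3920 + 0.3920 = 1.8454 bits

Marginal of Y (column sums):
  P(Y=0) = 7/22 + 3/22 + 0 + 1/11 = 6/11
  P(Y=1) = 0 + 2/11 + 0 + 1/22 = 5/22
  P(Y=2) = 1/22 + 1/22 + 3/22 + 0 = 5/22
H(X|Y) = Σ_y P(y)·H(X|Y=y):
  Y=0: P(Y=0) = 6/11, P(X|Y=0) = (7/12, 1/4, 0, 1/6) → H(X|Y=0) = 1.3844
  Y=1: P(Y=1) = 5/22, P(X|Y=1) = (0, 4/5, 0, 1/5) → H(X|Y=1) = 0.7219
  Y=2: P(Y=2) = 5/22, P(X|Y=2) = (1/5, 1/5, 3/5, 0) → H(X|Y=2) = 1.3710
H(X|Y) = (6/11)·1.3844 + (5/22)·0.7219 + (5/22)·1.3710 = 1.2308 bits

I(X;Y) = H(X) - H(X|Y) = 1.8454 - 1.2308 = 0.6146 bits

Cross-check via I(X;Y) = H(X) + H(Y) - H(X,Y): computing H(Y) from the column sums and H(X,Y) from the 12 cells in the same way gives H(Y) = 1.4486 bits and H(X,Y) = 2.6794 bits, so
I(X;Y) = 1.8454 + 1.4486 - 2.6794 = 0.6146 bits ✓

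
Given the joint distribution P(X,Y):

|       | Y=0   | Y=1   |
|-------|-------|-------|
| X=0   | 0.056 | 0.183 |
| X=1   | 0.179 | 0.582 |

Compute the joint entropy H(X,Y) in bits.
1.5800 bits

H(X,Y) = -Σ_{x,y} P(x,y) log₂ P(x,y). Per-cell terms -P(x,y)·log₂P(x,y):
  X=0: 0.23287, 0.44837
  X=1: 0.44427, 0.45449
Sum of the 4 terms: H(X,Y) = 1.5800 bits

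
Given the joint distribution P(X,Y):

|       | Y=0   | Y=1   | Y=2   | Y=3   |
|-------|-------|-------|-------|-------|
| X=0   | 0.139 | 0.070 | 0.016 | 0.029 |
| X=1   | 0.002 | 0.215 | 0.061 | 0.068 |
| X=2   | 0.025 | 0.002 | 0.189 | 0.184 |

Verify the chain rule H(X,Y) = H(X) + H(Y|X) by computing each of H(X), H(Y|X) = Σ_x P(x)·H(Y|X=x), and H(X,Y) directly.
H(X) = 1.5607 bits, H(Y|X) = 1.4063 bits, H(X,Y) = 2.9670 bits

Marginal of X (row sums):
  P(X=0) = 0.139 + 0.070 + 0.016 + 0.029 = 0.254
  P(X=1) = 0.002 + 0.215 + 0.061 + 0.068 = 0.346
  P(X=2) = 0.025 + 0.002 + 0.189 + 0.184 = 0.400
H(X) = -[0.254·log₂(0.254) + 0.346·log₂(0.346) + 0.400·log₂(0.400)]
  = 0.502183 + 0.529780 + 0.528771 = 1.5607 bits

H(Y|X) = Σ_x P(x)·H(Y|X=x):
  X=0: P(X=0) = 0.254, P(Y|X=0) = (139/254, 35/127, 8/127, 29/254) → H(Y|X=0) = 1.597094
  X=1: P(X=1) = 0.346, P(Y|X=1) = (1/173, 215/346, 61/346, 34/173) → H(Y|X=1) = 1.372247
  X=2: P(X=2) = 0.400, P(Y|X=2) = (1/16, 1/200, 189/400, 23/50) → H(Y|X=2) = 1.314617
H(Y|X) = 0.254·1.597094 + 0.346·1.372247 + 0.400·1.314617 = 1.4063 bits

H(X,Y) = -Σ_{x,y} P(x,y) log₂ P(x,y). Per-cell terms -P(x,y)·log₂P(x,y):
  X=0: 0.395711, 0.268555, 0.095453, 0.148126
  X=1: 0.017932, 0.476782, 0.246138, 0.263726
  X=2: 0.133048, 0.017932, 0.454269, 0.449369
Sum of the 12 terms: H(X,Y) = 2.9670 bits

Chain rule check:
  H(X) + H(Y|X) = 1.5607 + 1.4063 = 2.9670 bits
  H(X,Y) = 2.9670 bits
✓ Chain rule verified.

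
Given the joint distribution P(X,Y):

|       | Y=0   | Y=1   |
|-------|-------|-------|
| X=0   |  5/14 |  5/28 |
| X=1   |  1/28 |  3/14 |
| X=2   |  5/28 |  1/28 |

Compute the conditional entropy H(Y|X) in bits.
0.7792 bits

H(Y|X) = H(X,Y) - H(X)

H(X,Y) = -Σ_{x,y} P(x,y) log₂ P(x,y). Per-cell terms -P(x,y)·log₂P(x,y):
  X=0: 0.53051, 0.44383
  X=1: 0.17169, 0.47623
  X=2: 0.44383, 0.17169
Sum of the 6 terms: H(X,Y) = 2.2378 bits

Marginal of X (row sums):
  P(X=0) = 5/14 + 5/28 = 15/28
  P(X=1) = 1/28 + 3/14 = 1/4
  P(X=2) = 5/28 + 1/28 = 3/14
H(X) = -[(15/28)·log₂(15/28) + (1/4)·log₂(1/4) + (3/14)·log₂(3/14)]
  = 0.48239 + 0.50000 + 0.47623 = 1.4586 bits

H(Y|X) = H(X,Y) - H(X) = 2.2378 - 1.4586 = 0.7792 bits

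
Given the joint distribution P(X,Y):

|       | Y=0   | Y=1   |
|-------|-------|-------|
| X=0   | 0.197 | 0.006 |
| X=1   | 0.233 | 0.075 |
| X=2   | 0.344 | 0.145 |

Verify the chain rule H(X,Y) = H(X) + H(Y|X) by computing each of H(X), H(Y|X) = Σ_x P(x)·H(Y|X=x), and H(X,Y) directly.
H(X) = 1.4950 bits, H(Y|X) = 0.7145 bits, H(X,Y) = 2.2095 bits

Marginal of X (row sums):
  P(X=0) = 0.197 + 0.006 = 0.203
  P(X=1) = 0.233 + 0.075 = 0.308
  P(X=2) = 0.344 + 0.145 = 0.489
H(X) = -[0.203·log₂(0.203) + 0.308·log₂(0.308) + 0.489·log₂(0.489)]
  = 0.46699 + 0.52329 + 0.50469 = 1.4950 bits

H(Y|X) = Σ_x P(x)·H(Y|X=x):
  X=0: P(X=0) = 0.203, P(Y|X=0) = (197/203, 6/203) → H(Y|X=0) = 0.19216
  X=1: P(X=1) = 0.308, P(Y|X=1) = (233/308, 75/308) → H(Y|X=1) = 0.80082
  X=2: P(X=2) = 0.489, P(Y|X=2) = (344/489, 145/489) → H(Y|X=2) = 0.87700
H(Y|X) = 0.203·0.19216 + 0.308·0.80082 + 0.489·0.87700 = 0.7145 bits

H(X,Y) = -Σ_{x,y} P(x,y) log₂ P(x,y). Per-cell terms -P(x,y)·log₂P(x,y):
  X=0: 0.46172, 0.04428
  X=1: 0.48967, 0.28027
  X=2: 0.52959, 0.40395
Sum of the 6 terms: H(X,Y) = 2.2095 bits

Chain rule check:
  H(X) + H(Y|X) = 1.4950 + 0.7145 = 2.2095 bits
  H(X,Y) = 2.2095 bits
✓ Chain rule verified.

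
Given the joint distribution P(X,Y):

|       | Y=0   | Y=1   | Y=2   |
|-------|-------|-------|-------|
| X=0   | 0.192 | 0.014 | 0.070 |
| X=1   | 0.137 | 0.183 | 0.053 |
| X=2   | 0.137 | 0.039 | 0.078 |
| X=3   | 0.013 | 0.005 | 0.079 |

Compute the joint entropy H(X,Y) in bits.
3.1492 bits

H(X,Y) = -Σ_{x,y} P(x,y) log₂ P(x,y). Per-cell terms -P(x,y)·log₂P(x,y):
  X=0: 0.4571, 0.0862, 0.2686
  X=1: 0.3929, 0.4484, 0.2246
  X=2: 0.3929, 0.1825, 0.2871
  X=3: 0.0814, 0.0382, 0.2893
Sum of the 12 terms: H(X,Y) = 3.1492 bits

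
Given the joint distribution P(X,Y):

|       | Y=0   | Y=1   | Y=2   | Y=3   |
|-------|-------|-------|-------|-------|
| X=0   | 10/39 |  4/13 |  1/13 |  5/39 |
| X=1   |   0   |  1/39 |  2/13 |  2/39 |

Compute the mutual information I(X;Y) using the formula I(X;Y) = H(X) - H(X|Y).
0.2821 bits

I(X;Y) = H(X) - H(X|Y)

Marginal of X (row sums):
  P(X=0) = 10/39 + 4/13 + 1/13 + 5/39 = 10/13
  P(X=1) = 0 + 1/39 + 2/13 + 2/39 = 3/13
H(X) = -[(10/13)·log₂(10/13) + (3/13)·log₂(3/13)]
  = 0.29116 + 0.48819 = 0.77935 bits

Marginal of Y (column sums):
  P(Y=0) = 10/39 + 0 = 10/39
  P(Y=1) = 4/13 + 1/39 = 1/3
  P(Y=2) = 1/13 + 2/13 = 3/13
  P(Y=3) = 5/39 + 2/39 = 7/39
H(X|Y) = Σ_y P(y)·H(X|Y=y):
  Y=0: P(Y=0) = 10/39, P(X|Y=0) = (1, 0) → H(X|Y=0) = 0.00000
  Y=1: P(Y=1) = 1/3, P(X|Y=1) = (12/13, 1/13) → H(X|Y=1) = 0.39124
  Y=2: P(Y=2) = 3/13, P(X|Y=2) = (1/3, 2/3) → H(X|Y=2) = 0.91830
  Y=3: P(Y=3) = 7/39, P(X|Y=3) = (5/7, 2/7) → H(X|Y=3) = 0.86312
H(X|Y) = (10/39)·0.00000 + (1/3)·0.39124 + (3/13)·0.91830 + (7/39)·0.86312 = 0.49725 bits

I(X;Y) = H(X) - H(X|Y) = 0.77935 - 0.49725 = 0.2821 bits

Cross-check via I(X;Y) = H(X) + H(Y) - H(X,Y): computing H(Y) from the column sums and H(X,Y) from the 8 cells in the same way gives H(Y) = 1.96474 bits and H(X,Y) = 2.46199 bits, so
I(X;Y) = 0.77935 + 1.96474 - 2.46199 = 0.2821 bits ✓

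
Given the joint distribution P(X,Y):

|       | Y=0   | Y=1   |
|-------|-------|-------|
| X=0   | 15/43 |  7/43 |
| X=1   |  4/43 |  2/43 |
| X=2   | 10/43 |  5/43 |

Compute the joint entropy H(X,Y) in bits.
2.3313 bits

H(X,Y) = -Σ_{x,y} P(x,y) log₂ P(x,y). Per-cell terms -P(x,y)·log₂P(x,y):
  X=0: 0.5300, 0.4263
  X=1: 0.3187, 0.2059
  X=2: 0.4894, 0.3610
Sum of the 6 terms: H(X,Y) = 2.3313 bits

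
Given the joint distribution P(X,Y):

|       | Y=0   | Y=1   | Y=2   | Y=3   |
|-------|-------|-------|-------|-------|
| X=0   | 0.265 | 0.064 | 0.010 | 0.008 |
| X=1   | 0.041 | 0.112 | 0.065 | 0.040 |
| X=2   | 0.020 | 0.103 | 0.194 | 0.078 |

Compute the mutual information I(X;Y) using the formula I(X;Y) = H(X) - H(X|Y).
0.4254 bits

I(X;Y) = H(X) - H(X|Y)

Marginal of X (row sums):
  P(X=0) = 0.265 + 0.064 + 0.010 + 0.008 = 0.347
  P(X=1) = 0.041 + 0.112 + 0.065 + 0.040 = 0.258
  P(X=2) = 0.020 + 0.103 + 0.194 + 0.078 = 0.395
H(X) = -[0.347·log₂(0.347) + 0.258·log₂(0.258) + 0.395·log₂(0.395)]
  = 0.529866 + 0.504276 + 0.529330 = 1.56347 bits

Marginal of Y (column sums):
  P(Y=0) = 0.265 + 0.041 + 0.020 = 0.326
  P(Y=1) = 0.064 + 0.112 + 0.103 = 0.279
  P(Y=2) = 0.010 + 0.065 + 0.194 = 0.269
  P(Y=3) = 0.008 + 0.040 + 0.078 = 0.126
H(X|Y) = Σ_y P(y)·H(X|Y=y):
  Y=0: P(Y=0) = 0.326, P(X|Y=0) = (265/326, 41/326, 10/163) → H(X|Y=0) = 0.866188
  Y=1: P(Y=1) = 0.279, P(X|Y=1) = (64/279, 112/279, 103/279) → H(X|Y=1) = 1.546583
  Y=2: P(Y=2) = 0.269, P(X|Y=2) = (10/269, 65/269, 194/269) → H(X|Y=2) = 1.011774
  Y=3: P(Y=3) = 0.126, P(X|Y=3) = (4/63, 20/63, 13/21) → H(X|Y=3) = 1.206339
H(X|Y) = 0.326·0.866188 + 0.279·1.546583 + 0.269·1.011774 + 0.126·1.206339 = 1.13804 bits

I(X;Y) = H(X) - H(X|Y) = 1.56347 - 1.13804 = 0.4254 bits

Cross-check via I(X;Y) = H(X) + H(Y) - H(X,Y): computing H(Y) from the column sums and H(X,Y) from the 12 cells in the same way gives H(Y) = 1.92711 bits and H(X,Y) = 3.06515 bits, so
I(X;Y) = 1.56347 + 1.92711 - 3.06515 = 0.4254 bits ✓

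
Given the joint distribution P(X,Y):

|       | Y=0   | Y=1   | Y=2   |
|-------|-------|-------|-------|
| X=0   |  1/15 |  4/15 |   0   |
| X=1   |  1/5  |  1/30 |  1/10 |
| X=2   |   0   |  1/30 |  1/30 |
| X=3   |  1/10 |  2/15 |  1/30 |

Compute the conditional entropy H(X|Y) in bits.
1.4649 bits

H(X|Y) = H(X,Y) - H(Y)

H(X,Y) = -Σ_{x,y} P(x,y) log₂ P(x,y). Per-cell terms -P(x,y)·log₂P(x,y):
  X=0: 0.26046, 0.50850, 0.00000
  X=1: 0.46439, 0.16356, 0.33219
  X=2: 0.00000, 0.16356, 0.16356
  X=3: 0.33219, 0.38759, 0.16356
  (cells with P = 0 contribute 0)
Sum of the 12 terms: H(X,Y) = 2.9396 bits

Marginal of Y (column sums):
  P(Y=0) = 1/15 + 1/5 + 0 + 1/10 = 11/30
  P(Y=1) = 4/15 + 1/30 + 1/30 + 2/15 = 7/15
  P(Y=2) = 0 + 1/10 + 1/30 + 1/30 = 1/6
H(Y) = -[(11/30)·log₂(11/30) + (7/15)·log₂(7/15) + (1/6)·log₂(1/6)]
  = 0.53073 + 0.51312 + 0.43083 = 1.4747 bits

H(X|Y) = H(X,Y) - H(Y) = 2.9396 - 1.4747 = 1.4649 bits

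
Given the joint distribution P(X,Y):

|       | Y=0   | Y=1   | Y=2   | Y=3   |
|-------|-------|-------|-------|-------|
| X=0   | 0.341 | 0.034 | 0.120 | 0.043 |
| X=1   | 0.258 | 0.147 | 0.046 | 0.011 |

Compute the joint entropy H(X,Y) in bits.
2.4442 bits

H(X,Y) = -Σ_{x,y} P(x,y) log₂ P(x,y). Per-cell terms -P(x,y)·log₂P(x,y):
  X=0: 0.52929, 0.16586, 0.36707, 0.19520
  X=1: 0.50428, 0.40662, 0.20434, 0.07157
Sum of the 8 terms: H(X,Y) = 2.4442 bits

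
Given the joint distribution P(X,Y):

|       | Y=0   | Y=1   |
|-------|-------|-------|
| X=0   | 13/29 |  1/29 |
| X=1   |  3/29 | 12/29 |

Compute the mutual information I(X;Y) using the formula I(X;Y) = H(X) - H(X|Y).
0.4396 bits

I(X;Y) = H(X) - H(X|Y)

Marginal of X (row sums):
  P(X=0) = 13/29 + 1/29 = 14/29
  P(X=1) = 3/29 + 12/29 = 15/29
H(X) = -[(14/29)·log₂(14/29) + (15/29)·log₂(15/29)]
  = 0.5072 + 0.4919 = 0.9991 bits

Marginal of Y (column sums):
  P(Y=0) = 13/29 + 3/29 = 16/29
  P(Y=1) = 1/29 + 12/29 = 13/29
H(X|Y) = Σ_y P(y)·H(X|Y=y):
  Y=0: P(Y=0) = 16/29, P(X|Y=0) = (13/16, 3/16) → H(X|Y=0) = 0.6962
  Y=1: P(Y=1) = 13/29, P(X|Y=1) = (1/13, 12/13) → H(X|Y=1) = 0.3912
H(X|Y) = (16/29)·0.6962 + (13/29)·0.3912 = 0.5595 bits

I(X;Y) = H(X) - H(X|Y) = 0.9991 - 0.5595 = 0.4396 bits

Cross-check via I(X;Y) = H(X) + H(Y) - H(X,Y): computing H(Y) from the column sums and H(X,Y) from the 4 cells in the same way gives H(Y) = 0.9923 bits and H(X,Y) = 1.5518 bits, so
I(X;Y) = 0.9991 + 0.9923 - 1.5518 = 0.4396 bits ✓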